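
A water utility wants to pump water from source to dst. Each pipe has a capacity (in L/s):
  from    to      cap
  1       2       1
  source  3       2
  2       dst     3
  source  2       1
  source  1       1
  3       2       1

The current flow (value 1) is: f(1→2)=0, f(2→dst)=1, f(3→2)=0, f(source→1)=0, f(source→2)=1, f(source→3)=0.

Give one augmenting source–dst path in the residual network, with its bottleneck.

source→1→2→dst, bottleneck 1

Residual along source→1→2→dst: source→1: 1, 1→2: 1, 2→dst: 2.
Bottleneck = min = 1.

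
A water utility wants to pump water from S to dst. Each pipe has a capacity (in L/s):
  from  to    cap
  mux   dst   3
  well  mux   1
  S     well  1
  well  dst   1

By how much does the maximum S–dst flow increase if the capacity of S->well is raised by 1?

1

Original max flow = 1.
After raising cap(S->well), augmenting paths through that edge carry 1 more unit.
New max flow = 2. Increase = 1.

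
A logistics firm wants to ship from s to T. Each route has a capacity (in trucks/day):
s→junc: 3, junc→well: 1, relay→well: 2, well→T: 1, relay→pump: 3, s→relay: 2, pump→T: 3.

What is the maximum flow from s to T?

3

Augment s→relay→pump→T: bottleneck 2. Total 2.
Augment s→junc→well→T: bottleneck 1. Total 3.
No augmenting path remains in the residual graph.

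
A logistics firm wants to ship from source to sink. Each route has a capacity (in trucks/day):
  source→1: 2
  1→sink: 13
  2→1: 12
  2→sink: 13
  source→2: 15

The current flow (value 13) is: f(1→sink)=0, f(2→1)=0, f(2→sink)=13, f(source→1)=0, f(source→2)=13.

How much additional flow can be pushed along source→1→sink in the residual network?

Residual capacities along the path: source→1: 2, 1→sink: 13.
Minimum is 2.

2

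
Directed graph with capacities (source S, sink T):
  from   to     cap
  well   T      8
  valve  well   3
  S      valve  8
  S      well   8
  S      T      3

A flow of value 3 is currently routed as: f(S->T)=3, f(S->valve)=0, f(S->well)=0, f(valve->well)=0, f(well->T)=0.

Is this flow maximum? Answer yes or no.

No

Residual path S->well->T has bottleneck 8 > 0.
Pushing 8 along it raises the flow to 11, so the given flow is not maximum.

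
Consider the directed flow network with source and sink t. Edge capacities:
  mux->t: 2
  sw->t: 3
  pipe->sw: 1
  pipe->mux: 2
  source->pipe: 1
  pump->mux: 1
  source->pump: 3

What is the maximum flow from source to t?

2

Augment source->pipe->sw->t: bottleneck 1. Total 1.
Augment source->pump->mux->t: bottleneck 1. Total 2.
No augmenting path remains in the residual graph.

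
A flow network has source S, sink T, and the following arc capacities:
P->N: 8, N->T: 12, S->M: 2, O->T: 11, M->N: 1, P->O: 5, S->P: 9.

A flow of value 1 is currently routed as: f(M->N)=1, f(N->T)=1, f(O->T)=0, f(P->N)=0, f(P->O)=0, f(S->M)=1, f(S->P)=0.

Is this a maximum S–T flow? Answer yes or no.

Residual path S->P->N->T has bottleneck 8 > 0.
Pushing 8 along it raises the flow to 9, so the given flow is not maximum.

No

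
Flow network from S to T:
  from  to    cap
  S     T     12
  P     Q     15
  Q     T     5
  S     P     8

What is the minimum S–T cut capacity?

Max flow = 17 (via 2 augmenting paths).
In the residual at optimum, the set reachable from S is {P, Q, S}.
Cut edges: S->T (cap 12), Q->T (cap 5). Sum = 17.

17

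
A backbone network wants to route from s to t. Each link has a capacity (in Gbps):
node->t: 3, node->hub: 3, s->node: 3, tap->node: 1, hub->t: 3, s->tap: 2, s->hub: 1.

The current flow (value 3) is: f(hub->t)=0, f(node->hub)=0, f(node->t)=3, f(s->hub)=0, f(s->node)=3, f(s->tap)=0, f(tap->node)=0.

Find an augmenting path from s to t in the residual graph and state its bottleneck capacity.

Residual along s->hub->t: s->hub: 1, hub->t: 3.
Bottleneck = min = 1.

s->hub->t, bottleneck 1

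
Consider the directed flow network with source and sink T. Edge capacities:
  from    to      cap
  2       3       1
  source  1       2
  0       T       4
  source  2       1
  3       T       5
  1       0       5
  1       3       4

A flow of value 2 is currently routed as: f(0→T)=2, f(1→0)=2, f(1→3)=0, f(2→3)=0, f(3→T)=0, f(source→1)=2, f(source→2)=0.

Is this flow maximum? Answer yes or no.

Residual path source→2→3→T has bottleneck 1 > 0.
Pushing 1 along it raises the flow to 3, so the given flow is not maximum.

No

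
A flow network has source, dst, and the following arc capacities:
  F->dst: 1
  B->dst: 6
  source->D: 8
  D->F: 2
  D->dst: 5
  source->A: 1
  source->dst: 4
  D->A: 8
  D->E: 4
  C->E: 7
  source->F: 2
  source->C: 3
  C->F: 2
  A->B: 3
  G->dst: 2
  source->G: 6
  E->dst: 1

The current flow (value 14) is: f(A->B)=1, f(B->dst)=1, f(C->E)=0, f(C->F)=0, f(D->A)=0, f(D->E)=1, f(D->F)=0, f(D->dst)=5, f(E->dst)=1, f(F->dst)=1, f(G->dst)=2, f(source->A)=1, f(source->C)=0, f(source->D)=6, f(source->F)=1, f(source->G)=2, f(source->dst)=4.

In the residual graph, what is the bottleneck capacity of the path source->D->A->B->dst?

Residual capacities along the path: source->D: 2, D->A: 8, A->B: 2, B->dst: 5.
Minimum is 2.

2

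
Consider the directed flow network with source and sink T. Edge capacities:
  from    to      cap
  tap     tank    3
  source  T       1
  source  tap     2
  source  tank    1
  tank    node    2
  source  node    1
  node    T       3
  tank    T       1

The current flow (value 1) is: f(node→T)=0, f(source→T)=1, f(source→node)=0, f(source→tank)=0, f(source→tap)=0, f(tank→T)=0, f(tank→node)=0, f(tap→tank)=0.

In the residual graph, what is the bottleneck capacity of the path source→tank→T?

1

Residual capacities along the path: source→tank: 1, tank→T: 1.
Minimum is 1.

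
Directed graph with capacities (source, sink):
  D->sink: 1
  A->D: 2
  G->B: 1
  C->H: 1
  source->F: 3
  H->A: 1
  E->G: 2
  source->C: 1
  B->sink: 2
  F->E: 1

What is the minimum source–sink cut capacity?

Max flow = 2 (via 2 augmenting paths).
In the residual at optimum, the set reachable from source is {F, source}.
Cut edges: F->E (cap 1), source->C (cap 1). Sum = 2.

2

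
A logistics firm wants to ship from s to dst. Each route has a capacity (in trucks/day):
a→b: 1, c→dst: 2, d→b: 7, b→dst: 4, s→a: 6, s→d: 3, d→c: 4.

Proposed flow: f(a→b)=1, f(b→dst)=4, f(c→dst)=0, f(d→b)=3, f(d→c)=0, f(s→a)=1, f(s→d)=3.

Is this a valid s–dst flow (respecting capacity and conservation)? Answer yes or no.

Yes

Every edge has 0 ≤ f(e) ≤ cap(e).
At each intermediate node, inflow equals outflow.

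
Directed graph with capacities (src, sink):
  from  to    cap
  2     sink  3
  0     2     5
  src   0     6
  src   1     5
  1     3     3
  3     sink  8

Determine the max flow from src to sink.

Augment src->1->3->sink: bottleneck 3. Total 3.
Augment src->0->2->sink: bottleneck 3. Total 6.
No augmenting path remains in the residual graph.

6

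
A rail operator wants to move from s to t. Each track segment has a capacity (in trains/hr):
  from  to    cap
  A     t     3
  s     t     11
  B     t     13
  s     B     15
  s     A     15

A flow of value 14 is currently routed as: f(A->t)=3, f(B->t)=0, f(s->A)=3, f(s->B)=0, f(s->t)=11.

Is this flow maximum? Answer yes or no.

Residual path s->B->t has bottleneck 13 > 0.
Pushing 13 along it raises the flow to 27, so the given flow is not maximum.

No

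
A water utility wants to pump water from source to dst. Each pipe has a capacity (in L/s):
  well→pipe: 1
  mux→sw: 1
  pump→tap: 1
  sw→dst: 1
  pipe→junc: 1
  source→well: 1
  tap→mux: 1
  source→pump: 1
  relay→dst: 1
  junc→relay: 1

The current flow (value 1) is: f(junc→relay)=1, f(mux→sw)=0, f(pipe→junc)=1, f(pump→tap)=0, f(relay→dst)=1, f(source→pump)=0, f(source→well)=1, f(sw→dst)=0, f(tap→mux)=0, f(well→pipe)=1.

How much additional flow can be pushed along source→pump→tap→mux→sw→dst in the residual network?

Residual capacities along the path: source→pump: 1, pump→tap: 1, tap→mux: 1, mux→sw: 1, sw→dst: 1.
Minimum is 1.

1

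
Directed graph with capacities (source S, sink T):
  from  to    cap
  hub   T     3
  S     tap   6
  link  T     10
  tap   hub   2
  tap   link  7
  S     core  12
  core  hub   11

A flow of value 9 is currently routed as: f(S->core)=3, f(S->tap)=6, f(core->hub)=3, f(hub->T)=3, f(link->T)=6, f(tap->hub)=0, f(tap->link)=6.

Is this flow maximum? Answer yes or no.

Residual reachable from S: {S, core, hub}; T is not reachable.
Saturated cut: S->tap, hub->T with total capacity 9 = current flow value. Flow is maximum.

Yes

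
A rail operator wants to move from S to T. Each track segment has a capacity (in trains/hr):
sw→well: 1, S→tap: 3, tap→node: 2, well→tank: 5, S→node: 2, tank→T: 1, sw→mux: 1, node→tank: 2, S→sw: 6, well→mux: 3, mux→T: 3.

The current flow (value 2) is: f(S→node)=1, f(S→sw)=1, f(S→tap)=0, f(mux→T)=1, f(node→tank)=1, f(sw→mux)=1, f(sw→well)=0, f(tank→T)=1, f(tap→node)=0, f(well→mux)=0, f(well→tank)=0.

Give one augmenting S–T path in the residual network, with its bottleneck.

Residual along S→sw→well→mux→T: S→sw: 5, sw→well: 1, well→mux: 3, mux→T: 2.
Bottleneck = min = 1.

S→sw→well→mux→T, bottleneck 1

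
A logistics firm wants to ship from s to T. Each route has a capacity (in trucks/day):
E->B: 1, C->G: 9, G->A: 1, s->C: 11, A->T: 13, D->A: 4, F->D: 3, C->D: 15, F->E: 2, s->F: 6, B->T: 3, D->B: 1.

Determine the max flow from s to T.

7

Augment s->F->E->B->T: bottleneck 1. Total 1.
Augment s->F->D->B->T: bottleneck 1. Total 2.
Augment s->F->D->A->T: bottleneck 2. Total 4.
Augment s->C->D->A->T: bottleneck 2. Total 6.
Augment s->C->G->A->T: bottleneck 1. Total 7.
No augmenting path remains in the residual graph.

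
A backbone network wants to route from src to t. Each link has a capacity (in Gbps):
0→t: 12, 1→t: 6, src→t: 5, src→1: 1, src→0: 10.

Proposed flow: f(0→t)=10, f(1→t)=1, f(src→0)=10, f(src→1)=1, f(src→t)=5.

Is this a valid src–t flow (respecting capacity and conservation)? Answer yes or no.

Yes

Every edge has 0 ≤ f(e) ≤ cap(e).
At each intermediate node, inflow equals outflow.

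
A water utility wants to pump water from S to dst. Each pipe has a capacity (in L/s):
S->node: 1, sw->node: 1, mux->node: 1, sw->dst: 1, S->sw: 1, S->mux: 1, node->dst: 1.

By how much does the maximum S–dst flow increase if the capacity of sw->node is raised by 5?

Original max flow = 2.
Edge sw->node does not cross the min cut (source side {S, mux, node}), so extra capacity there cannot help.
New max flow = 2. Increase = 0.

0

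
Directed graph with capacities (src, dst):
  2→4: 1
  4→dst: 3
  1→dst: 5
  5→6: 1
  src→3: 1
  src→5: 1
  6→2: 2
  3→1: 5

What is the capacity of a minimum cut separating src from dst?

2

Max flow = 2 (via 2 augmenting paths).
In the residual at optimum, the set reachable from src is {src}.
Cut edges: src→5 (cap 1), src→3 (cap 1). Sum = 2.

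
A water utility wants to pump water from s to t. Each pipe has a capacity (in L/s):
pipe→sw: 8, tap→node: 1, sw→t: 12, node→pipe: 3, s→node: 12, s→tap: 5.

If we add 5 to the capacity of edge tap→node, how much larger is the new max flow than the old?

Original max flow = 3.
Edge tap→node does not cross the min cut (source side {node, s, tap}), so extra capacity there cannot help.
New max flow = 3. Increase = 0.

0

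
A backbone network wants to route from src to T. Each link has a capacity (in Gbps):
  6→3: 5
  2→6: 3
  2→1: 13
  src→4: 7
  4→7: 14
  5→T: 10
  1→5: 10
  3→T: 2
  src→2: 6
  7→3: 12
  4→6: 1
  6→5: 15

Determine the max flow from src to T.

Augment src→2→1→5→T: bottleneck 6. Total 6.
Augment src→4→6→5→T: bottleneck 1. Total 7.
Augment src→4→7→3→T: bottleneck 2. Total 9.
No augmenting path remains in the residual graph.

9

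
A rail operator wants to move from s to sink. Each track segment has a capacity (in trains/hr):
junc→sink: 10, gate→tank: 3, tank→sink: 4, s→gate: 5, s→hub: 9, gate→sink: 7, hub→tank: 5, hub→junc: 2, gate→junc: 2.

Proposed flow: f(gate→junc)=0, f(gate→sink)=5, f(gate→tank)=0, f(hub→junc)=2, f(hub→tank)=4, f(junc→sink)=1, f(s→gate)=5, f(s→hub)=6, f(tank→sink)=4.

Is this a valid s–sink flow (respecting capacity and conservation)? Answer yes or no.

No

Conservation fails at junc: inflow 2 ≠ outflow 1.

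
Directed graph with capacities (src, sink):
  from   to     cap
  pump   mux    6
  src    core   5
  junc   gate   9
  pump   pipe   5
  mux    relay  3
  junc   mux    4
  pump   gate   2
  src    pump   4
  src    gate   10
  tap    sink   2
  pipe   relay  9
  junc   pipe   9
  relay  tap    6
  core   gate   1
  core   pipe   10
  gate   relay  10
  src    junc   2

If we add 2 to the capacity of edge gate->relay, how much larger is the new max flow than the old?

0

Original max flow = 2.
Edge gate->relay does not cross the min cut (source side {core, gate, junc, mux, pipe, pump, relay, src, tap}), so extra capacity there cannot help.
New max flow = 2. Increase = 0.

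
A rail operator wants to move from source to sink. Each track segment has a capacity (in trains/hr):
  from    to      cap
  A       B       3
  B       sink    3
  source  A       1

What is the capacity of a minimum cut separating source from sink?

Max flow = 1 (via 1 augmenting path).
In the residual at optimum, the set reachable from source is {source}.
Cut edges: source->A (cap 1). Sum = 1.

1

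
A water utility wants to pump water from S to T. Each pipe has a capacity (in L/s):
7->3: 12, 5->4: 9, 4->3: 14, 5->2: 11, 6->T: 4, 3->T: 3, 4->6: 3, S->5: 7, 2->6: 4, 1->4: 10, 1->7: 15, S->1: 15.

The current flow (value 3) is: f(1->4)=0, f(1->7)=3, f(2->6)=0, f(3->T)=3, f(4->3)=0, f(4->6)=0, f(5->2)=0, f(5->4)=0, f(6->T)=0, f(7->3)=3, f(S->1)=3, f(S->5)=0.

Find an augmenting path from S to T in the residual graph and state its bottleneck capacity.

S->1->4->6->T, bottleneck 3

Residual along S->1->4->6->T: S->1: 12, 1->4: 10, 4->6: 3, 6->T: 4.
Bottleneck = min = 3.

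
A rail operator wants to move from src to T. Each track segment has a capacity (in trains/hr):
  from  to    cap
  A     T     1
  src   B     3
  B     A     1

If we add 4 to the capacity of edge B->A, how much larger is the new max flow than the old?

Original max flow = 1.
Even with extra capacity on B->A, another cut of capacity 1 remains binding.
New max flow = 1. Increase = 0.

0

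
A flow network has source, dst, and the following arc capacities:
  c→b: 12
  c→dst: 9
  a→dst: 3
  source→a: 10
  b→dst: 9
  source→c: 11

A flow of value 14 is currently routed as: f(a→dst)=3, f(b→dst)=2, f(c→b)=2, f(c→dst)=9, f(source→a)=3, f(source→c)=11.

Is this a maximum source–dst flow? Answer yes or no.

Residual reachable from source: {a, source}; dst is not reachable.
Saturated cut: source→c, a→dst with total capacity 14 = current flow value. Flow is maximum.

Yes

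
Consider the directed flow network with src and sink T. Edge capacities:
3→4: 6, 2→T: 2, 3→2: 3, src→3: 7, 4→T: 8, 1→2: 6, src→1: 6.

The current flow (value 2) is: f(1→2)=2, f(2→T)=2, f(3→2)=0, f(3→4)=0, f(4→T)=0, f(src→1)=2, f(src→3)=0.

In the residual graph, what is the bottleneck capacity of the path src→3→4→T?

Residual capacities along the path: src→3: 7, 3→4: 6, 4→T: 8.
Minimum is 6.

6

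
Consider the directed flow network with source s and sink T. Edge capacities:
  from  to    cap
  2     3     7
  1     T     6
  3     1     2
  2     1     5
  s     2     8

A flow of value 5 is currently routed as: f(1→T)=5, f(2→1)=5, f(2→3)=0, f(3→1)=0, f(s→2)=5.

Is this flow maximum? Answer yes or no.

Residual path s→2→3→1→T has bottleneck 1 > 0.
Pushing 1 along it raises the flow to 6, so the given flow is not maximum.

No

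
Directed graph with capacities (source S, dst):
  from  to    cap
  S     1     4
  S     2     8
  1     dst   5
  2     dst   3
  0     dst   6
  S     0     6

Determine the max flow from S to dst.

Augment S->2->dst: bottleneck 3. Total 3.
Augment S->1->dst: bottleneck 4. Total 7.
Augment S->0->dst: bottleneck 6. Total 13.
No augmenting path remains in the residual graph.

13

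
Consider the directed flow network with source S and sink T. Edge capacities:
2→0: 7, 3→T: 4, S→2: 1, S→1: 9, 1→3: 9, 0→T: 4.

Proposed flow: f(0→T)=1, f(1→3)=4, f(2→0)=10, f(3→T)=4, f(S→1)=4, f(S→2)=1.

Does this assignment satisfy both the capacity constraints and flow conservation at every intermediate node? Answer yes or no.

Capacity violated on 2→0: flow 10 > capacity 7.

No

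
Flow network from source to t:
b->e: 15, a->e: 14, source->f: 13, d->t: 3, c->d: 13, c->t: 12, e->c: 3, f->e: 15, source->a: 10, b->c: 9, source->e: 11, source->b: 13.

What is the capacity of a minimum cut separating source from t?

12

Max flow = 12 (via 2 augmenting paths).
In the residual at optimum, the set reachable from source is {a, b, e, f, source}.
Cut edges: b->c (cap 9), e->c (cap 3). Sum = 12.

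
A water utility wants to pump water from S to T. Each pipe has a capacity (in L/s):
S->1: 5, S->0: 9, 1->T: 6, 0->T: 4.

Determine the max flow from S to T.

Augment S->0->T: bottleneck 4. Total 4.
Augment S->1->T: bottleneck 5. Total 9.
No augmenting path remains in the residual graph.

9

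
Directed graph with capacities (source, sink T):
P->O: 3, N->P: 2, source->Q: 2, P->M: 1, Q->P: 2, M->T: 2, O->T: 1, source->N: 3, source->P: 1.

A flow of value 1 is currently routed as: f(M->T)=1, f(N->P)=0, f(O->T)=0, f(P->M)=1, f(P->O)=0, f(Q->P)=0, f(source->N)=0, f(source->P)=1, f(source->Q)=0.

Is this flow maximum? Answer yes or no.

No

Residual path source->Q->P->O->T has bottleneck 1 > 0.
Pushing 1 along it raises the flow to 2, so the given flow is not maximum.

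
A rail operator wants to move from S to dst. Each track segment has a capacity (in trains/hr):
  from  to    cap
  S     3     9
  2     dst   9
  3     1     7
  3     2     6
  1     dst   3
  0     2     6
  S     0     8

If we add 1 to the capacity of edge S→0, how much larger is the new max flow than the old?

Original max flow = 12.
Edge S→0 does not cross the min cut (source side {0, 1, 2, 3, S}), so extra capacity there cannot help.
New max flow = 12. Increase = 0.

0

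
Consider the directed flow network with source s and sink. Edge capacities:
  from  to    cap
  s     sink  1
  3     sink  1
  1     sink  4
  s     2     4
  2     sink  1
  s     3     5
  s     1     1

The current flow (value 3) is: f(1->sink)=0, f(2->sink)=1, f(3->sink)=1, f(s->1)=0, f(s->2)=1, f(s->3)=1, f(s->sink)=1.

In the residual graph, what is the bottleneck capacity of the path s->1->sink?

Residual capacities along the path: s->1: 1, 1->sink: 4.
Minimum is 1.

1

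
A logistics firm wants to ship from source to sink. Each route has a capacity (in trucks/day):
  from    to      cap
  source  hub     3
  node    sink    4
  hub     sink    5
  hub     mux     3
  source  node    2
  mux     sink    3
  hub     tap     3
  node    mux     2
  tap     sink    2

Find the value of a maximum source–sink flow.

5

Augment source->node->sink: bottleneck 2. Total 2.
Augment source->hub->sink: bottleneck 3. Total 5.
No augmenting path remains in the residual graph.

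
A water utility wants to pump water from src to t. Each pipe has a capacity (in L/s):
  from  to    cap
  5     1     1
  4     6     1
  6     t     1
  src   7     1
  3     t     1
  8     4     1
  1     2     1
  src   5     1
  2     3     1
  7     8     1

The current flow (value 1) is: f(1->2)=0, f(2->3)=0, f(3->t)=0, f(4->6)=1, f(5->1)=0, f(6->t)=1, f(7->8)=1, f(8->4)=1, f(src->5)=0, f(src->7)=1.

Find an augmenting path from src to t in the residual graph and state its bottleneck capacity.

src->5->1->2->3->t, bottleneck 1

Residual along src->5->1->2->3->t: src->5: 1, 5->1: 1, 1->2: 1, 2->3: 1, 3->t: 1.
Bottleneck = min = 1.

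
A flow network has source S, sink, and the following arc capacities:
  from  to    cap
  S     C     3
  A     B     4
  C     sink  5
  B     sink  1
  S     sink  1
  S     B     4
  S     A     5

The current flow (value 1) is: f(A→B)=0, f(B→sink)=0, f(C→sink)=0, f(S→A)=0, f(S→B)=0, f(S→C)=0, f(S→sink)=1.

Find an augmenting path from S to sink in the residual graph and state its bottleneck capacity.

Residual along S→C→sink: S→C: 3, C→sink: 5.
Bottleneck = min = 3.

S→C→sink, bottleneck 3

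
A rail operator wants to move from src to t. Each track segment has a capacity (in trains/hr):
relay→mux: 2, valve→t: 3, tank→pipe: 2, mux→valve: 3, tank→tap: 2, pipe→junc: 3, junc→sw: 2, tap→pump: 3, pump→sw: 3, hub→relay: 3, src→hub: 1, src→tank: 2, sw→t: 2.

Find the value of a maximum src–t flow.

3

Augment src→hub→relay→mux→valve→t: bottleneck 1. Total 1.
Augment src→tank→tap→pump→sw→t: bottleneck 2. Total 3.
No augmenting path remains in the residual graph.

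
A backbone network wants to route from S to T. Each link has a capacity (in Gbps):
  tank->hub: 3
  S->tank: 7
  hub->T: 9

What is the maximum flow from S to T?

Augment S->tank->hub->T: bottleneck 3. Total 3.
No augmenting path remains in the residual graph.

3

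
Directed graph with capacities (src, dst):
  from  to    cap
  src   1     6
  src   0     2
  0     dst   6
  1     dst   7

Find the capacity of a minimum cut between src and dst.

Max flow = 8 (via 2 augmenting paths).
In the residual at optimum, the set reachable from src is {src}.
Cut edges: src→1 (cap 6), src→0 (cap 2). Sum = 8.

8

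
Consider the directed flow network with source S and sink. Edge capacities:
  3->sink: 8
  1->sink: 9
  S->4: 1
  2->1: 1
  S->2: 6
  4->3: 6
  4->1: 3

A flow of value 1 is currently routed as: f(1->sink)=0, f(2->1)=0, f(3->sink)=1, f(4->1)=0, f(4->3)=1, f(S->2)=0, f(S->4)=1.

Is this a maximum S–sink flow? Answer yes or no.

No

Residual path S->2->1->sink has bottleneck 1 > 0.
Pushing 1 along it raises the flow to 2, so the given flow is not maximum.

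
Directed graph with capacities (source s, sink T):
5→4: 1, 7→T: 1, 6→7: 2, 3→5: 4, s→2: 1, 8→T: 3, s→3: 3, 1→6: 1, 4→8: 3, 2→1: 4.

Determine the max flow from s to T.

Augment s→3→5→4→8→T: bottleneck 1. Total 1.
Augment s→2→1→6→7→T: bottleneck 1. Total 2.
No augmenting path remains in the residual graph.

2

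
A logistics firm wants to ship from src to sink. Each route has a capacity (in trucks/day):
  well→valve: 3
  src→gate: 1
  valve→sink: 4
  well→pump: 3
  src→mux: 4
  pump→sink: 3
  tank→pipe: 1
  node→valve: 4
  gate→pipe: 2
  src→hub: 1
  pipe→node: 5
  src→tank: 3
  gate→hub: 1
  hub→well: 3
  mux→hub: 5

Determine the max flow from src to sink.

Augment src→hub→well→pump→sink: bottleneck 1. Total 1.
Augment src→gate→hub→well→pump→sink: bottleneck 1. Total 2.
Augment src→mux→hub→well→pump→sink: bottleneck 1. Total 3.
Augment src→tank→pipe→node→valve→sink: bottleneck 1. Total 4.
Augment src→mux→hub→gate→pipe→node→valve→sink: bottleneck 1. Total 5.
No augmenting path remains in the residual graph.

5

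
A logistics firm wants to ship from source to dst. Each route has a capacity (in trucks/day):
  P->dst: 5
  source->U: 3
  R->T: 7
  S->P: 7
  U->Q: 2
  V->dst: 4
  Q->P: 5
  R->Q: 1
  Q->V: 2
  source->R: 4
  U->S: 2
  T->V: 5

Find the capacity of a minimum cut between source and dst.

7

Max flow = 7 (via 4 augmenting paths).
In the residual at optimum, the set reachable from source is {source}.
Cut edges: source->U (cap 3), source->R (cap 4). Sum = 7.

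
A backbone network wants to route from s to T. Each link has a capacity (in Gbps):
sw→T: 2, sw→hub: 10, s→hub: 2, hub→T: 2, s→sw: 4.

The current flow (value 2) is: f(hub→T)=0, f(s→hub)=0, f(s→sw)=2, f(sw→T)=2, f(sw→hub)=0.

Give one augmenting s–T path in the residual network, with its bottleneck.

s→hub→T, bottleneck 2

Residual along s→hub→T: s→hub: 2, hub→T: 2.
Bottleneck = min = 2.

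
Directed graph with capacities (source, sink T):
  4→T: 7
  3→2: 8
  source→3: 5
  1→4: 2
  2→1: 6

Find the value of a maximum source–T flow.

Augment source→3→2→1→4→T: bottleneck 2. Total 2.
No augmenting path remains in the residual graph.

2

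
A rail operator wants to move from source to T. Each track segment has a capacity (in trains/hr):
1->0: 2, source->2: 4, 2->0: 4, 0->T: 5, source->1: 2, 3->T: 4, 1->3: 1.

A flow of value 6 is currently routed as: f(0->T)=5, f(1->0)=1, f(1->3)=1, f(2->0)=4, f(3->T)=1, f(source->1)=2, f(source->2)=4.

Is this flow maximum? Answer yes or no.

Yes

Residual reachable from source: {source}; T is not reachable.
Saturated cut: source->1, source->2 with total capacity 6 = current flow value. Flow is maximum.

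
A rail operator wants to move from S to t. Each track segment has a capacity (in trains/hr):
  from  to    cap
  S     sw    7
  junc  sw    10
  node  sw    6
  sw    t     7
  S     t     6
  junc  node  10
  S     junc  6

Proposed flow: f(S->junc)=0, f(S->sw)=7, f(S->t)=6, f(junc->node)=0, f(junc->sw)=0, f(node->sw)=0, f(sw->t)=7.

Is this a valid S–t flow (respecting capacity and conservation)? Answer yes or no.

Yes

Every edge has 0 ≤ f(e) ≤ cap(e).
At each intermediate node, inflow equals outflow.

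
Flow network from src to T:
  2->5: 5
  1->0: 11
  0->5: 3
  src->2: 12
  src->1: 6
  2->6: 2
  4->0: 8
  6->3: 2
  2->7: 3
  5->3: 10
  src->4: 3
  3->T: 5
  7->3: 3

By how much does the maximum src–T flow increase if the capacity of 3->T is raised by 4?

4

Original max flow = 5.
After raising cap(3->T), augmenting paths through that edge carry 4 more units.
New max flow = 9. Increase = 4.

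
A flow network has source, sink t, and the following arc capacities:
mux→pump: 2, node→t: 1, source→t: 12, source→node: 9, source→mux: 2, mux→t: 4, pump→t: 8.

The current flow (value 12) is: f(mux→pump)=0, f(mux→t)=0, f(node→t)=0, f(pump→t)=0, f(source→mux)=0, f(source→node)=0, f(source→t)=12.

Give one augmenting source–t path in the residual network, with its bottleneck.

Residual along source→mux→t: source→mux: 2, mux→t: 4.
Bottleneck = min = 2.

source→mux→t, bottleneck 2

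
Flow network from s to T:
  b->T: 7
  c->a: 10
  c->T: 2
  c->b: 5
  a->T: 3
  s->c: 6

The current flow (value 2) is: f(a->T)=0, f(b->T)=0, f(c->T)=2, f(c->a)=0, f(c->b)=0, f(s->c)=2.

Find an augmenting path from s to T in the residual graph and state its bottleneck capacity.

s->c->a->T, bottleneck 3

Residual along s->c->a->T: s->c: 4, c->a: 10, a->T: 3.
Bottleneck = min = 3.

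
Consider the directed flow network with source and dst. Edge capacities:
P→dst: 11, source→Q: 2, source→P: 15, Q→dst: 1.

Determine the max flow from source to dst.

12

Augment source→Q→dst: bottleneck 1. Total 1.
Augment source→P→dst: bottleneck 11. Total 12.
No augmenting path remains in the residual graph.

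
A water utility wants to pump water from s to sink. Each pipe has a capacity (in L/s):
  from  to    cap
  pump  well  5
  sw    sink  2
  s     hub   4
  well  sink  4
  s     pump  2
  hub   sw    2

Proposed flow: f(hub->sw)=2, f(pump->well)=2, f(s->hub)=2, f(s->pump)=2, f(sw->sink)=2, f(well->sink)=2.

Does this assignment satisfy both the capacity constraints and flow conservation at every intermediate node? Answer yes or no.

Every edge has 0 ≤ f(e) ≤ cap(e).
At each intermediate node, inflow equals outflow.

Yes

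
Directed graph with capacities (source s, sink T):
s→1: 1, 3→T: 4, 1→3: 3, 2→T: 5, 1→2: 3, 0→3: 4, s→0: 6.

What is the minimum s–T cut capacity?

Max flow = 5 (via 2 augmenting paths).
In the residual at optimum, the set reachable from s is {0, s}.
Cut edges: s→1 (cap 1), 0→3 (cap 4). Sum = 5.

5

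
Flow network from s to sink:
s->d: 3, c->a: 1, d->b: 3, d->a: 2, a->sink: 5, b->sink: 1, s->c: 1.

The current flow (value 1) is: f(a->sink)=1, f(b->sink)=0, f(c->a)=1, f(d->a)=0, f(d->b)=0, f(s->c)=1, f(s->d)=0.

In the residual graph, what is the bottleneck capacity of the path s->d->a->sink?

2

Residual capacities along the path: s->d: 3, d->a: 2, a->sink: 4.
Minimum is 2.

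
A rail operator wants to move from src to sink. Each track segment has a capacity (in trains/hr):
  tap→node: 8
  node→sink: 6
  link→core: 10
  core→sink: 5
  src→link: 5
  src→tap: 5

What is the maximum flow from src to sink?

10

Augment src→link→core→sink: bottleneck 5. Total 5.
Augment src→tap→node→sink: bottleneck 5. Total 10.
No augmenting path remains in the residual graph.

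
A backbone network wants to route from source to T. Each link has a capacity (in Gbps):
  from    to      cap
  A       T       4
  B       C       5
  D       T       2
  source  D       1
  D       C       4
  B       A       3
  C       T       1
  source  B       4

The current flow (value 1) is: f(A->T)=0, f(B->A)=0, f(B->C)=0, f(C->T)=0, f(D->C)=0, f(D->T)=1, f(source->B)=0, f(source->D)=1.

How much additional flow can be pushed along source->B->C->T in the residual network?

Residual capacities along the path: source->B: 4, B->C: 5, C->T: 1.
Minimum is 1.

1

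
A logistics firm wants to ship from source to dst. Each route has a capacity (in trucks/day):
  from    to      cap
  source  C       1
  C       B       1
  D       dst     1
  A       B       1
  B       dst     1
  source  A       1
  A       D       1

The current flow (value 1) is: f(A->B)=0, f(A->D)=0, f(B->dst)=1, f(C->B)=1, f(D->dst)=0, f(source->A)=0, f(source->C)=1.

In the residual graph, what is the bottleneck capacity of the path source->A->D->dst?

Residual capacities along the path: source->A: 1, A->D: 1, D->dst: 1.
Minimum is 1.

1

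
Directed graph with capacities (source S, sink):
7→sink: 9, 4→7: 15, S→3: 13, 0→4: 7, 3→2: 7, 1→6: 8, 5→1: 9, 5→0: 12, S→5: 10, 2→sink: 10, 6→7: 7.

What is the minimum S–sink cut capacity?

16

Max flow = 16 (via 3 augmenting paths).
In the residual at optimum, the set reachable from S is {0, 1, 3, 4, 5, 6, 7, S}.
Cut edges: 3→2 (cap 7), 7→sink (cap 9). Sum = 16.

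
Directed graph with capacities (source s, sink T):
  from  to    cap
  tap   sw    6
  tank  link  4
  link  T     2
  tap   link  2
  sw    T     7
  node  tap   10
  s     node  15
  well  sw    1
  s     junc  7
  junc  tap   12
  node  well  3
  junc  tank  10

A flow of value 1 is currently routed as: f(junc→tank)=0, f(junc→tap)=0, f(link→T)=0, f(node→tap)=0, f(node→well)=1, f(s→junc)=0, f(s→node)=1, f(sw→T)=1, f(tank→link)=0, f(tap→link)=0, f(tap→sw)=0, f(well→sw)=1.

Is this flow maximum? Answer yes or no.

Residual path s→node→tap→sw→T has bottleneck 6 > 0.
Pushing 6 along it raises the flow to 7, so the given flow is not maximum.

No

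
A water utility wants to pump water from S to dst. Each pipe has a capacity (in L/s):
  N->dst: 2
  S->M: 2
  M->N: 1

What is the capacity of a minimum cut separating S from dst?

1

Max flow = 1 (via 1 augmenting path).
In the residual at optimum, the set reachable from S is {M, S}.
Cut edges: M->N (cap 1). Sum = 1.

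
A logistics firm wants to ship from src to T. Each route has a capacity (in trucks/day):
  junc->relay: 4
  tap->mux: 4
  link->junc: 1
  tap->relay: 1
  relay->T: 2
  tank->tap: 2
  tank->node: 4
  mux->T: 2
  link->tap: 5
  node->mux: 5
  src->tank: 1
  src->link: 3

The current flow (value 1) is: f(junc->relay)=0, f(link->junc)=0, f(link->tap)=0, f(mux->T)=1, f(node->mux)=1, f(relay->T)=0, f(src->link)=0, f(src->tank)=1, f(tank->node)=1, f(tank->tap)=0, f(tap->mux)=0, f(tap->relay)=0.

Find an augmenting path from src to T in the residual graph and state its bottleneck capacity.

Residual along src->link->tap->mux->T: src->link: 3, link->tap: 5, tap->mux: 4, mux->T: 1.
Bottleneck = min = 1.

src->link->tap->mux->T, bottleneck 1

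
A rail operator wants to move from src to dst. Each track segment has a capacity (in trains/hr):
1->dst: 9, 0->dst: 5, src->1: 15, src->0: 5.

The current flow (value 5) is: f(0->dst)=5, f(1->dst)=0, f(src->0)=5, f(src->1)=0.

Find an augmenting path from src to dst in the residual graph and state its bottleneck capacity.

src->1->dst, bottleneck 9

Residual along src->1->dst: src->1: 15, 1->dst: 9.
Bottleneck = min = 9.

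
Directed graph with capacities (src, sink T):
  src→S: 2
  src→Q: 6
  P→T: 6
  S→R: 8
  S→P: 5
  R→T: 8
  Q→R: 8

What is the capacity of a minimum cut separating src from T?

Max flow = 8 (via 2 augmenting paths).
In the residual at optimum, the set reachable from src is {src}.
Cut edges: src→Q (cap 6), src→S (cap 2). Sum = 8.

8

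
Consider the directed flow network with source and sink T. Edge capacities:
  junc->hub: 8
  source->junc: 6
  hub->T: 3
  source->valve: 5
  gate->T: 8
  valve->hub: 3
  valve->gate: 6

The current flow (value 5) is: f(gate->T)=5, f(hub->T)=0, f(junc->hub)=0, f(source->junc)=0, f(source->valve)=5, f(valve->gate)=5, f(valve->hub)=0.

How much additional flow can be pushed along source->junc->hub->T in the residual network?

3

Residual capacities along the path: source->junc: 6, junc->hub: 8, hub->T: 3.
Minimum is 3.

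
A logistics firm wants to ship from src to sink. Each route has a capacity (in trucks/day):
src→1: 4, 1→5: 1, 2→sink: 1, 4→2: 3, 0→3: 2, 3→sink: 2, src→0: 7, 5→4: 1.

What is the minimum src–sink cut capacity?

3

Max flow = 3 (via 2 augmenting paths).
In the residual at optimum, the set reachable from src is {0, 1, src}.
Cut edges: 0→3 (cap 2), 1→5 (cap 1). Sum = 3.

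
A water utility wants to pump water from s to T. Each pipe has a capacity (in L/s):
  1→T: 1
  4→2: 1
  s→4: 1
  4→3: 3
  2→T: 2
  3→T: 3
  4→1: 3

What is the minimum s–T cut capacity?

Max flow = 1 (via 1 augmenting path).
In the residual at optimum, the set reachable from s is {s}.
Cut edges: s→4 (cap 1). Sum = 1.

1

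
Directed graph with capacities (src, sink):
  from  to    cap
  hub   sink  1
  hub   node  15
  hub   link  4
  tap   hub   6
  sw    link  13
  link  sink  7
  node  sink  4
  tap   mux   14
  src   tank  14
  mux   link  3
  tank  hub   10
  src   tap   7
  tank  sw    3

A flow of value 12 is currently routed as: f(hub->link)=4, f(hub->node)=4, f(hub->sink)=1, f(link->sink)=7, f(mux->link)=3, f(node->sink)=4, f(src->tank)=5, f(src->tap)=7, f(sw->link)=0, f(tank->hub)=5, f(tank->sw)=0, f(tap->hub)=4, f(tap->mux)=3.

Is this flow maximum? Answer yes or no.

Residual reachable from src: {hub, link, mux, node, src, sw, tank, tap}; sink is not reachable.
Saturated cut: hub->sink, link->sink, node->sink with total capacity 12 = current flow value. Flow is maximum.

Yes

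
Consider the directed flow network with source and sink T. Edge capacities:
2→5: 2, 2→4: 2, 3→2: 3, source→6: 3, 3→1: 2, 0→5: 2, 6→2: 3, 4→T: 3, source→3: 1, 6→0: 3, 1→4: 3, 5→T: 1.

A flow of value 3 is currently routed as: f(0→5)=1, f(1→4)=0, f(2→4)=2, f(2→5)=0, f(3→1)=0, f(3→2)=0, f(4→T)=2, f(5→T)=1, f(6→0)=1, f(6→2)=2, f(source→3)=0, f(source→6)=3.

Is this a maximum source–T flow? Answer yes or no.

Residual path source→3→1→4→T has bottleneck 1 > 0.
Pushing 1 along it raises the flow to 4, so the given flow is not maximum.

No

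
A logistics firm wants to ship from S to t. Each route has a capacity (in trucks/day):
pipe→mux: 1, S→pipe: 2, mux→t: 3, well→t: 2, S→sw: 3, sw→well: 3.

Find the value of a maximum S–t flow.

Augment S→sw→well→t: bottleneck 2. Total 2.
Augment S→pipe→mux→t: bottleneck 1. Total 3.
No augmenting path remains in the residual graph.

3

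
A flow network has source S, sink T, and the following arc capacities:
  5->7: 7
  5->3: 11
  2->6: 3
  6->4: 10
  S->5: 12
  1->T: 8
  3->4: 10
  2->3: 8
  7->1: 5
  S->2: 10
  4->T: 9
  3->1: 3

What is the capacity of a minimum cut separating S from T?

Max flow = 17 (via 5 augmenting paths).
In the residual at optimum, the set reachable from S is {2, 3, 4, 5, 6, 7, S}.
Cut edges: 3->1 (cap 3), 4->T (cap 9), 7->1 (cap 5). Sum = 17.

17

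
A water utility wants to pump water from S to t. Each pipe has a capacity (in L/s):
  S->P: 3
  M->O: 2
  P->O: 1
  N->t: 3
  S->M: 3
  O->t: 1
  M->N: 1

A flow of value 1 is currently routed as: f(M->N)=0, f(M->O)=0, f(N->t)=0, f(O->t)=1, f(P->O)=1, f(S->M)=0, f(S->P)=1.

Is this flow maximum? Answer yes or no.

No

Residual path S->M->N->t has bottleneck 1 > 0.
Pushing 1 along it raises the flow to 2, so the given flow is not maximum.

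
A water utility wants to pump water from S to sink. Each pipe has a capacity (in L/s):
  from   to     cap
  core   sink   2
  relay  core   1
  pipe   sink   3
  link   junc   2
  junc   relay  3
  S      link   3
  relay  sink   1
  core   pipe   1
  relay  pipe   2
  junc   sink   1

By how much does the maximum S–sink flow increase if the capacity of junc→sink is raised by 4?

0

Original max flow = 2.
Edge junc→sink does not cross the min cut (source side {S, link}), so extra capacity there cannot help.
New max flow = 2. Increase = 0.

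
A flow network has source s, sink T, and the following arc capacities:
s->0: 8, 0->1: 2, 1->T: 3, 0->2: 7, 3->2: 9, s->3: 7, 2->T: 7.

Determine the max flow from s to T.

Augment s->0->1->T: bottleneck 2. Total 2.
Augment s->0->2->T: bottleneck 6. Total 8.
Augment s->3->2->T: bottleneck 1. Total 9.
No augmenting path remains in the residual graph.

9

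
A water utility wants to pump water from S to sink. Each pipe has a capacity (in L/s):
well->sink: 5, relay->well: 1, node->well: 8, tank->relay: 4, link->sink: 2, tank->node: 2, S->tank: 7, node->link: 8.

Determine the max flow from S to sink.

Augment S->tank->relay->well->sink: bottleneck 1. Total 1.
Augment S->tank->node->well->sink: bottleneck 2. Total 3.
No augmenting path remains in the residual graph.

3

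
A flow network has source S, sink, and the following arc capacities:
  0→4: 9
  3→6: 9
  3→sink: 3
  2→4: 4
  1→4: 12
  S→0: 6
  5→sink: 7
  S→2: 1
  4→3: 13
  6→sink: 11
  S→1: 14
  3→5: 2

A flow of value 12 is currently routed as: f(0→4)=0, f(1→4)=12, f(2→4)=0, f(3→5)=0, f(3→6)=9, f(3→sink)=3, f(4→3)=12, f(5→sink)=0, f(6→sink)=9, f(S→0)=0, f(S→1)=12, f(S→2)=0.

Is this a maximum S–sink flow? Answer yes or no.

Residual path S→0→4→3→5→sink has bottleneck 1 > 0.
Pushing 1 along it raises the flow to 13, so the given flow is not maximum.

No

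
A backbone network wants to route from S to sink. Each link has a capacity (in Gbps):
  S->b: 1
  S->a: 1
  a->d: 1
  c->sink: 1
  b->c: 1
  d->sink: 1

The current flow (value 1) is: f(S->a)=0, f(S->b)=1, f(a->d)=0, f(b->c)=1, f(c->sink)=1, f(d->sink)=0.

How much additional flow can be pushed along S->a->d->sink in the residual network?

Residual capacities along the path: S->a: 1, a->d: 1, d->sink: 1.
Minimum is 1.

1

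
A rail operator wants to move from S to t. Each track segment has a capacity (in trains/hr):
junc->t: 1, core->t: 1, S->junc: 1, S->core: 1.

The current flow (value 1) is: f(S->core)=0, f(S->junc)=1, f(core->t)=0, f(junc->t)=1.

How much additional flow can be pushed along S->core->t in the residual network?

Residual capacities along the path: S->core: 1, core->t: 1.
Minimum is 1.

1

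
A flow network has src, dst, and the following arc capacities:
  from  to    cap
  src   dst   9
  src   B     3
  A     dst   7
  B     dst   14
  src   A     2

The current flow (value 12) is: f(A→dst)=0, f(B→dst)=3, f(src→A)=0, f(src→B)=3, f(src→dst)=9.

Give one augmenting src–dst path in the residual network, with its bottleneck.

src→A→dst, bottleneck 2

Residual along src→A→dst: src→A: 2, A→dst: 7.
Bottleneck = min = 2.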